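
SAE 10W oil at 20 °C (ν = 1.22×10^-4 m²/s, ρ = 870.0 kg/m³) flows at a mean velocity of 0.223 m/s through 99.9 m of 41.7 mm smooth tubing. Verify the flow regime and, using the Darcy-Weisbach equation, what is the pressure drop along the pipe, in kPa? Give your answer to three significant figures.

Re = VD/ν = 0.223·0.04170/1.22×10^-4 = 76.2 → laminar (Re < 2300)
f = 64/Re = 0.8397
h_f = f(L/D)V²/(2g) = 0.8397·(99.9/0.04170)·0.223²/(2·9.81) = 5.098 m
Δp = ρg·h_f = 870.0·9.81·5.098 = 43.51 kPa

Δp ≈ 43.5 kPa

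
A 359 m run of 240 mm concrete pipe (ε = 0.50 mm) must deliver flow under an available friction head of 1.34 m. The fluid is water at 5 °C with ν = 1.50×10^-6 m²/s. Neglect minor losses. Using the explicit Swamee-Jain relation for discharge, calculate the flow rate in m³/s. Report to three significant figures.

Q ≈ 0.0380 m³/s

Swamee-Jain (Type II): Q = -0.965·√(gD⁵h_f/L)·ln[ε/(3.7D) + √(3.17ν²L/(gD³h_f))]
√(gD⁵h_f/L) = √(9.81·0.240⁵·1.34/359) = 0.005400
ε/(3.7D) = 5.63×10^-4; √(3.17ν²L/(gD³h_f)) = 1.19×10^-4
Q = -0.965·0.005400·ln(6.818×10^-4) = 0.03799 m³/s
Check: V = 0.840 m/s, Re = 1.34×10^5, f = 0.02514, h_f = 1.35 m ≈ 1.34 m ✓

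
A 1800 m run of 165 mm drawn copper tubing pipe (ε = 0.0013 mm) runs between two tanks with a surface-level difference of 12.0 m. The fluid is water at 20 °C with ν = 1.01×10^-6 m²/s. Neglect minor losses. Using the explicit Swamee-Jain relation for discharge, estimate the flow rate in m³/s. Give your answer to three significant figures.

Q ≈ 0.0250 m³/s

Swamee-Jain (Type II): Q = -0.965·√(gD⁵h_f/L)·ln[ε/(3.7D) + √(3.17ν²L/(gD³h_f))]
√(gD⁵h_f/L) = √(9.81·0.165⁵·12.0/1800) = 0.002828
ε/(3.7D) = 2.13×10^-6; √(3.17ν²L/(gD³h_f)) = 1.05×10^-4
Q = -0.965·0.002828·ln(1.070×10^-4) = 0.02495 m³/s
Check: V = 1.17 m/s, Re = 1.91×10^5, f = 0.01575, h_f = 11.9 m ≈ 12.0 m ✓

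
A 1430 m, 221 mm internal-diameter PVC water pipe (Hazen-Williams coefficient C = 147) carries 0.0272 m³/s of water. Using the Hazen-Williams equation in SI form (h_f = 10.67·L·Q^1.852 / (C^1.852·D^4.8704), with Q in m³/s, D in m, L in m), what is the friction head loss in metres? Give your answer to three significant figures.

h_f ≈ 2.91 m

h_f = 10.67·1430·0.0272^1.852 / (147^1.852·0.221^4.8704) = 2.908 m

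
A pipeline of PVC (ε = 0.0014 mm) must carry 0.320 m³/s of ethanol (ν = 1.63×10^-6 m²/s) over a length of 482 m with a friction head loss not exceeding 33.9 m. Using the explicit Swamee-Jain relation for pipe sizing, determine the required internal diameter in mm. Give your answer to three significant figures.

D ≈ 273 mm

Swamee-Jain (Type III): D = 0.66·[ε^1.25·(LQ²/(gh_f))^4.75 + ν·Q^9.4·(L/(gh_f))^5.2]^0.04
LQ²/(gh_f) = 0.1484; L/(gh_f) = 1.449
Term 1 = ε^1.25·(…)^4.75 = 5.59×10^-12; Term 2 = ν·Q^9.4·(…)^5.2 = 2.50×10^-10
D = 0.66·(5.59×10^-12 + 2.50×10^-10)^0.04 = 0.2728 m = 273 mm
Check: V = 5.47 m/s, Re = 9.16×10^5, f = 0.01190, h_f = 32.1 m ≈ 33.9 m ✓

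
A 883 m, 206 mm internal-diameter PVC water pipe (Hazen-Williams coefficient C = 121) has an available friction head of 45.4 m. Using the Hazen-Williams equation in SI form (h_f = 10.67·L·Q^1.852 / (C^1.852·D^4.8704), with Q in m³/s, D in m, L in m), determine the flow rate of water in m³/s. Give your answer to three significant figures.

Rearranging: Q = [h_f·C^1.852·D^4.8704 / (10.67·L)]^(1/1.852)
Q = [45.4·121^1.852·0.206^4.8704 / (10.67·883)]^0.540 = 0.1065 m³/s

Q ≈ 0.106 m³/s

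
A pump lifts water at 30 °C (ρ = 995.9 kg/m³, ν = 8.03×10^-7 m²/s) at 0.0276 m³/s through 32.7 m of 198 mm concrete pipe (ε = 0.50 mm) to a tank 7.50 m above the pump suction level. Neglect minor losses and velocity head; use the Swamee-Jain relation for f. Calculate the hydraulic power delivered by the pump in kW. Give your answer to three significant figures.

P_hyd ≈ 2.07 kW

V = 4Q/(πD²) = 0.8964 m/s; Re = 2.21×10^5; ε/D = 0.00253; f = 0.02580
h_f = f(L/D)V²/2g = 0.1745 m
Total head H = z + h_f = 7.50 + 0.1745 = 7.675 m
P_hyd = ρgQH = 995.9·9.81·0.0276·7.675 = 2.069 kW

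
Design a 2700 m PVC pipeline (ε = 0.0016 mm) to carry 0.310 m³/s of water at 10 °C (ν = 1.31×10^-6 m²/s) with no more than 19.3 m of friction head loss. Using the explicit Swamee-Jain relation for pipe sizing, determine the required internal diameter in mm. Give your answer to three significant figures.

Swamee-Jain (Type III): D = 0.66·[ε^1.25·(LQ²/(gh_f))^4.75 + ν·Q^9.4·(L/(gh_f))^5.2]^0.04
LQ²/(gh_f) = 1.370; L/(gh_f) = 14.26
Term 1 = ε^1.25·(…)^4.75 = 2.54×10^-7; Term 2 = ν·Q^9.4·(…)^5.2 = 2.18×10^-5
D = 0.66·(2.54×10^-7 + 2.18×10^-5)^0.04 = 0.4298 m = 430 mm
Check: V = 2.14 m/s, Re = 7.01×10^5, f = 0.01241, h_f = 18.1 m ≈ 19.3 m ✓

D ≈ 430 mm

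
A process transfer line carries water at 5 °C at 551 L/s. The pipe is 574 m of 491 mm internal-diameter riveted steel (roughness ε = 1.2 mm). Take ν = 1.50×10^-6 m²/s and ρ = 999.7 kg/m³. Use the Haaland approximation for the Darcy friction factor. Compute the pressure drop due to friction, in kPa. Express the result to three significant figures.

Δp ≈ 123 kPa

V = 4Q/(πD²) = 4·0.551/(π·0.491²) = 2.910 m/s
Re = VD/ν = 2.910·0.491/1.50×10^-6 = 9.53×10^5 → turbulent
ε/D = 1.2/491 = 0.00244
Haaland: f = 0.02492
h_f = f(L/D)V²/(2g) = 0.02492·(574/0.491)·2.910²/(2·9.81) = 12.57 m
Δp = ρg·h_f = 999.7·9.81·12.57 = 123.3 kPa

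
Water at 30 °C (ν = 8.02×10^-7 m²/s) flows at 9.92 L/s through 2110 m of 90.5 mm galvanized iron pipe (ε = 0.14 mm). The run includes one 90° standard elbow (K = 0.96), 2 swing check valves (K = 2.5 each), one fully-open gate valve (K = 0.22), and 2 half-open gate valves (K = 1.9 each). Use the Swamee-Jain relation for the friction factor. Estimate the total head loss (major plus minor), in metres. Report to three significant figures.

H_L ≈ 67.0 m

V = 4Q/(πD²) = 1.542 m/s; V²/2g = 0.1212 m
Re = 1.74×10^5, ε/D = 0.00155 → f = 0.02328 (Swamee-Jain)
Major: h_f = f(L/D)·V²/2g = 0.02328·23315·0.1212 = 65.79 m
Minor: ΣK = 9.98; h_m = ΣK·V²/2g = 1.210 m
Total H_L = 65.79 + 1.210 = 67.00 m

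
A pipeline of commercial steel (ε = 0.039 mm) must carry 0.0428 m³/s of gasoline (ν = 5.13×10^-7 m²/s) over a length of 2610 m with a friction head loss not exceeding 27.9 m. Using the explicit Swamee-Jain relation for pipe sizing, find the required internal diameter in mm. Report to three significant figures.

D ≈ 188 mm

Swamee-Jain (Type III): D = 0.66·[ε^1.25·(LQ²/(gh_f))^4.75 + ν·Q^9.4·(L/(gh_f))^5.2]^0.04
LQ²/(gh_f) = 0.01747; L/(gh_f) = 9.536
Term 1 = ε^1.25·(…)^4.75 = 1.38×10^-14; Term 2 = ν·Q^9.4·(…)^5.2 = 8.68×10^-15
D = 0.66·(1.38×10^-14 + 8.68×10^-15)^0.04 = 0.1878 m = 188 mm
Check: V = 1.55 m/s, Re = 5.66×10^5, f = 0.01543, h_f = 26.1 m ≈ 27.9 m ✓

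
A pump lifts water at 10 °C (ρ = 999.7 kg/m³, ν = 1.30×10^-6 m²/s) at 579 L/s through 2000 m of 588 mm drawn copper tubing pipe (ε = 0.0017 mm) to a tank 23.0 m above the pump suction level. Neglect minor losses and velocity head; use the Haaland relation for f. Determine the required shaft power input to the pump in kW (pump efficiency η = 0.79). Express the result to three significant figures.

P_shaft ≈ 232 kW

V = 4Q/(πD²) = 2.132 m/s; Re = 9.64×10^5; ε/D = 2.89×10^-6; f = 0.01170
h_f = f(L/D)V²/2g = 9.224 m
Total head H = z + h_f = 23.0 + 9.224 = 32.22 m
P_hyd = ρgQH = 999.7·9.81·0.579·32.22 = 183.0 kW
P_shaft = P_hyd/η = 183.0/0.79 = 231.6 kW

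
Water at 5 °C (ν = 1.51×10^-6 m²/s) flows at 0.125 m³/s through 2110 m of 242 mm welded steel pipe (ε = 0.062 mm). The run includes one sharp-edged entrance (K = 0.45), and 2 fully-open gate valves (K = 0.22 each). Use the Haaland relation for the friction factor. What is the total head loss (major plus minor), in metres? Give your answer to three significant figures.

V = 4Q/(πD²) = 2.718 m/s; V²/2g = 0.3764 m
Re = 4.36×10^5, ε/D = 2.56×10^-4 → f = 0.01596 (Haaland)
Major: h_f = f(L/D)·V²/2g = 0.01596·8719·0.3764 = 52.37 m
Minor: ΣK = 0.890; h_m = ΣK·V²/2g = 0.3350 m
Total H_L = 52.37 + 0.3350 = 52.70 m

H_L ≈ 52.7 m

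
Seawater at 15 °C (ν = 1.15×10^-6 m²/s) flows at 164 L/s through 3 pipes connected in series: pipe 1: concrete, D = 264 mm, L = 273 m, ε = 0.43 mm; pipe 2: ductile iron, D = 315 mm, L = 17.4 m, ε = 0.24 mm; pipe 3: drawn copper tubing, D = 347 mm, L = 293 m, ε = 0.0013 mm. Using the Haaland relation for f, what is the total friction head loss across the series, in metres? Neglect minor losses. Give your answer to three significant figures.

Pipe 1: V = 2.996 m/s, Re = 6.88×10^5, ε/D = 0.00163, f = 0.02251, h_1 = f(L/D)V²/2g = 10.65 m
Pipe 2: V = 2.104 m/s, Re = 5.76×10^5, ε/D = 7.62×10^-4, f = 0.01899, h_2 = f(L/D)V²/2g = 0.2367 m
Pipe 3: V = 1.734 m/s, Re = 5.23×10^5, ε/D = 3.75×10^-6, f = 0.01300, h_3 = f(L/D)V²/2g = 1.683 m
Series → Q common, losses add: H = Σh = 12.57 m

H ≈ 12.6 m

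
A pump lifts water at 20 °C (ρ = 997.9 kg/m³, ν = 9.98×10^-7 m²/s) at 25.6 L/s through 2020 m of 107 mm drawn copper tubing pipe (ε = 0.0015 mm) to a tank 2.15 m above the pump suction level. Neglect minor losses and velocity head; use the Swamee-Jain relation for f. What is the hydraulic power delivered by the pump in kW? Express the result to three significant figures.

V = 4Q/(πD²) = 2.847 m/s; Re = 3.05×10^5; ε/D = 1.40×10^-5; f = 0.01449
h_f = f(L/D)V²/2g = 113.0 m
Total head H = z + h_f = 2.15 + 113.0 = 115.2 m
P_hyd = ρgQH = 997.9·9.81·0.0256·115.2 = 28.87 kW

P_hyd ≈ 28.9 kW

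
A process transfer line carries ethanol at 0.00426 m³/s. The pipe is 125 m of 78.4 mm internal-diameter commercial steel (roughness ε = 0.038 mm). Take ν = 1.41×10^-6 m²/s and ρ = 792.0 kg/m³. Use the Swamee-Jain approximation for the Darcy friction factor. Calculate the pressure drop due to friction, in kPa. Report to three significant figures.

Δp ≈ 11.1 kPa

V = 4Q/(πD²) = 4·0.00426/(π·0.0784²) = 0.8824 m/s
Re = VD/ν = 0.8824·0.0784/1.41×10^-6 = 4.91×10^4 → turbulent
ε/D = 0.038/78.4 = 4.85×10^-4
Swamee-Jain: f = 0.02264
h_f = f(L/D)V²/(2g) = 0.02264·(125/0.0784)·0.8824²/(2·9.81) = 1.433 m
Δp = ρg·h_f = 792.0·9.81·1.433 = 11.13 kPa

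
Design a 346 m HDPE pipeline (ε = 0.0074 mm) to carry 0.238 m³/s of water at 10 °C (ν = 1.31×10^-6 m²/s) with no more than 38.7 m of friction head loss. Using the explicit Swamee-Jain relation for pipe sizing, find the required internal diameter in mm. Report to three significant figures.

Swamee-Jain (Type III): D = 0.66·[ε^1.25·(LQ²/(gh_f))^4.75 + ν·Q^9.4·(L/(gh_f))^5.2]^0.04
LQ²/(gh_f) = 0.05162; L/(gh_f) = 0.9114
Term 1 = ε^1.25·(…)^4.75 = 2.97×10^-13; Term 2 = ν·Q^9.4·(…)^5.2 = 1.12×10^-12
D = 0.66·(2.97×10^-13 + 1.12×10^-12)^0.04 = 0.2216 m = 222 mm
Check: V = 6.17 m/s, Re = 1.04×10^6, f = 0.01230, h_f = 37.3 m ≈ 38.7 m ✓

D ≈ 222 mm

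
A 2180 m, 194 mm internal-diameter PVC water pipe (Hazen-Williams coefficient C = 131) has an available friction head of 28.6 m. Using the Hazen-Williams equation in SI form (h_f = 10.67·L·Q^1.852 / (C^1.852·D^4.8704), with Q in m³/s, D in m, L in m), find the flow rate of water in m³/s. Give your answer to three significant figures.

Q ≈ 0.0471 m³/s

Rearranging: Q = [h_f·C^1.852·D^4.8704 / (10.67·L)]^(1/1.852)
Q = [28.6·131^1.852·0.194^4.8704 / (10.67·2180)]^0.540 = 0.04709 m³/s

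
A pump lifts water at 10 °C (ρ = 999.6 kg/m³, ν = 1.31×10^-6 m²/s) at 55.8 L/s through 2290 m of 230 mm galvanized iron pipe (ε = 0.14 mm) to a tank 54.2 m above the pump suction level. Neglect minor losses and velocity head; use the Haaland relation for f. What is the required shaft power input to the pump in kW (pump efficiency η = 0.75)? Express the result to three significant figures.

V = 4Q/(πD²) = 1.343 m/s; Re = 2.36×10^5; ε/D = 6.09×10^-4; f = 0.01896
h_f = f(L/D)V²/2g = 17.36 m
Total head H = z + h_f = 54.2 + 17.36 = 71.56 m
P_hyd = ρgQH = 999.6·9.81·0.0558·71.56 = 39.15 kW
P_shaft = P_hyd/η = 39.15/0.75 = 52.21 kW

P_shaft ≈ 52.2 kW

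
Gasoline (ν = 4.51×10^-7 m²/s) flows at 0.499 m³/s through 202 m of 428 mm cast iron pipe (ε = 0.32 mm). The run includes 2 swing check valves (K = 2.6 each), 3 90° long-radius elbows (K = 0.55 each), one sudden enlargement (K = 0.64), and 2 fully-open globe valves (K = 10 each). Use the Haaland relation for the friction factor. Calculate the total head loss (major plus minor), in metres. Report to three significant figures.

V = 4Q/(πD²) = 3.468 m/s; V²/2g = 0.6131 m
Re = 3.29×10^6, ε/D = 7.48×10^-4 → f = 0.01845 (Haaland)
Major: h_f = f(L/D)·V²/2g = 0.01845·472.0·0.6131 = 5.340 m
Minor: ΣK = 27.5; h_m = ΣK·V²/2g = 16.85 m
Total H_L = 5.340 + 16.85 = 22.19 m

H_L ≈ 22.2 m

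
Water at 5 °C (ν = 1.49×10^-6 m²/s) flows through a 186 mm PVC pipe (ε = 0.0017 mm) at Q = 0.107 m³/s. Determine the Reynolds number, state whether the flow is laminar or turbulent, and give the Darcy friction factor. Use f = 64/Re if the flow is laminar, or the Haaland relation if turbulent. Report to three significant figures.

Re ≈ 4.92×10^5; turbulent; f ≈ 0.0132

V = 4Q/(πD²) = 3.938 m/s
Re = VD/ν = 3.938·0.186/1.49×10^-6 = 4.92×10^5
Re > 4000 → turbulent; ε/D = 9.14×10^-6
Haaland: f = 0.01320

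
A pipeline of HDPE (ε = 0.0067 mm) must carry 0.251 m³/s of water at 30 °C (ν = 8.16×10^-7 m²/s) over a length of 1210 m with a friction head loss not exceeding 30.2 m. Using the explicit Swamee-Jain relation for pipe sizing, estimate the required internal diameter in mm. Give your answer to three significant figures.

Swamee-Jain (Type III): D = 0.66·[ε^1.25·(LQ²/(gh_f))^4.75 + ν·Q^9.4·(L/(gh_f))^5.2]^0.04
LQ²/(gh_f) = 0.2573; L/(gh_f) = 4.084
Term 1 = ε^1.25·(…)^4.75 = 5.40×10^-10; Term 2 = ν·Q^9.4·(…)^5.2 = 2.80×10^-9
D = 0.66·(5.40×10^-10 + 2.80×10^-9)^0.04 = 0.3023 m = 302 mm
Check: V = 3.50 m/s, Re = 1.30×10^6, f = 0.01172, h_f = 29.2 m ≈ 30.2 m ✓

D ≈ 302 mm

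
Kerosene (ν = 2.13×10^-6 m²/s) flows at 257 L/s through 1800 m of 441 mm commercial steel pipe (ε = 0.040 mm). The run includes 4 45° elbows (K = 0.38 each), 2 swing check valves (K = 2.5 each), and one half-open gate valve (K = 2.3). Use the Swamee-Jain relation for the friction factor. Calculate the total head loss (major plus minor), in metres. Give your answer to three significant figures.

V = 4Q/(πD²) = 1.683 m/s; V²/2g = 0.1443 m
Re = 3.48×10^5, ε/D = 9.07×10^-5 → f = 0.01503 (Swamee-Jain)
Major: h_f = f(L/D)·V²/2g = 0.01503·4082·0.1443 = 8.853 m
Minor: ΣK = 8.82; h_m = ΣK·V²/2g = 1.273 m
Total H_L = 8.853 + 1.273 = 10.13 m

H_L ≈ 10.1 m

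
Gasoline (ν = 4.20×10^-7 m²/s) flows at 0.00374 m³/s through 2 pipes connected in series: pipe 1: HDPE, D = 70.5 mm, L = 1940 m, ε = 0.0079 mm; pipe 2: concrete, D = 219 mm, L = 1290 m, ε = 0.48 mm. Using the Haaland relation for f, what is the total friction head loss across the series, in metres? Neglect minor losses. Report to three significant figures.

Pipe 1: V = 0.9581 m/s, Re = 1.61×10^5, ε/D = 1.12×10^-4, f = 0.01685, h_1 = f(L/D)V²/2g = 21.70 m
Pipe 2: V = 0.09929 m/s, Re = 5.18×10^4, ε/D = 0.00219, f = 0.02664, h_2 = f(L/D)V²/2g = 0.07885 m
Series → Q common, losses add: H = Σh = 21.78 m

H ≈ 21.8 m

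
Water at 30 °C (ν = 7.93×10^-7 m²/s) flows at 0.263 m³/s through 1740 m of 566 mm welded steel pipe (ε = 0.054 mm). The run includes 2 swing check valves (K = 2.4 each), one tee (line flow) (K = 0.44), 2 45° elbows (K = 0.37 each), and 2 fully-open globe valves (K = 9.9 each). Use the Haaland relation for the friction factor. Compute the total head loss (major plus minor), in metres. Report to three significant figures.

H_L ≈ 3.77 m

V = 4Q/(πD²) = 1.045 m/s; V²/2g = 0.05569 m
Re = 7.46×10^5, ε/D = 9.54×10^-5 → f = 0.01361 (Haaland)
Major: h_f = f(L/D)·V²/2g = 0.01361·3074·0.05569 = 2.330 m
Minor: ΣK = 25.8; h_m = ΣK·V²/2g = 1.436 m
Total H_L = 2.330 + 1.436 = 3.766 m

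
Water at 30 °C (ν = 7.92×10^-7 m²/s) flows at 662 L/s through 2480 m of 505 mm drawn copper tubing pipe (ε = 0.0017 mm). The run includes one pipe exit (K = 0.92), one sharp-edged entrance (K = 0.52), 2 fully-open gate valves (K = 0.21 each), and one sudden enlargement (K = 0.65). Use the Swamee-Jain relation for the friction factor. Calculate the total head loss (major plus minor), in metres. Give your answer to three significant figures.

V = 4Q/(πD²) = 3.305 m/s; V²/2g = 0.5568 m
Re = 2.11×10^6, ε/D = 3.37×10^-6 → f = 0.01041 (Swamee-Jain)
Major: h_f = f(L/D)·V²/2g = 0.01041·4911·0.5568 = 28.47 m
Minor: ΣK = 2.51; h_m = ΣK·V²/2g = 1.397 m
Total H_L = 28.47 + 1.397 = 29.87 m

H_L ≈ 29.9 m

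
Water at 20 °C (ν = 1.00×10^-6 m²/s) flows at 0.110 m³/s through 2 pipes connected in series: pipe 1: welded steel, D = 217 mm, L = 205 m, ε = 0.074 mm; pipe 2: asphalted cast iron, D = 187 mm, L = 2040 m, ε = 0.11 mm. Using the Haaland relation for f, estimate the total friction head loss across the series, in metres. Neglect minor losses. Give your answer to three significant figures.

Pipe 1: V = 2.974 m/s, Re = 6.45×10^5, ε/D = 3.41×10^-4, f = 0.01625, h_1 = f(L/D)V²/2g = 6.922 m
Pipe 2: V = 4.005 m/s, Re = 7.49×10^5, ε/D = 5.88×10^-4, f = 0.01788, h_2 = f(L/D)V²/2g = 159.4 m
Series → Q common, losses add: H = Σh = 166.4 m

H ≈ 166 m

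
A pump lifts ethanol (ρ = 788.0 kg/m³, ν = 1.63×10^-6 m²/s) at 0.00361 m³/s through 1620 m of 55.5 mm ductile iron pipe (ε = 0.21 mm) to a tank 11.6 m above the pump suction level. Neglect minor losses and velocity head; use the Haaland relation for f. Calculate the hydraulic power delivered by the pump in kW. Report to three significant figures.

P_hyd ≈ 3.09 kW

V = 4Q/(πD²) = 1.492 m/s; Re = 5.08×10^4; ε/D = 0.00378; f = 0.02994
h_f = f(L/D)V²/2g = 99.17 m
Total head H = z + h_f = 11.6 + 99.17 = 110.8 m
P_hyd = ρgQH = 788.0·9.81·0.00361·110.8 = 3.091 kW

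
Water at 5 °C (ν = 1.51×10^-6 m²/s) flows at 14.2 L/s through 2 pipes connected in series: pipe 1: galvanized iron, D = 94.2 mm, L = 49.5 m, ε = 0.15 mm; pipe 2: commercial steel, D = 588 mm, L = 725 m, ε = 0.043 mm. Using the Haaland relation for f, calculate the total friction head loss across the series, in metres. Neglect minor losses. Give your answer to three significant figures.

Pipe 1: V = 2.037 m/s, Re = 1.27×10^5, ε/D = 0.00159, f = 0.02350, h_1 = f(L/D)V²/2g = 2.613 m
Pipe 2: V = 0.05229 m/s, Re = 2.04×10^4, ε/D = 7.31×10^-5, f = 0.02575, h_2 = f(L/D)V²/2g = 0.004424 m
Series → Q common, losses add: H = Σh = 2.618 m

H ≈ 2.62 m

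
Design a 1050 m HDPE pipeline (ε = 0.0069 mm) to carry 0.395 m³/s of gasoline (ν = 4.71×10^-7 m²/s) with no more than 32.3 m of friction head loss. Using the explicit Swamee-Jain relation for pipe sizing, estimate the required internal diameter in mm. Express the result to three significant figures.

Swamee-Jain (Type III): D = 0.66·[ε^1.25·(LQ²/(gh_f))^4.75 + ν·Q^9.4·(L/(gh_f))^5.2]^0.04
LQ²/(gh_f) = 0.5170; L/(gh_f) = 3.314
Term 1 = ε^1.25·(…)^4.75 = 1.54×10^-8; Term 2 = ν·Q^9.4·(…)^5.2 = 3.86×10^-8
D = 0.66·(1.54×10^-8 + 3.86×10^-8)^0.04 = 0.3379 m = 338 mm
Check: V = 4.40 m/s, Re = 3.16×10^6, f = 0.01056, h_f = 32.4 m ≈ 32.3 m ✓

D ≈ 338 mm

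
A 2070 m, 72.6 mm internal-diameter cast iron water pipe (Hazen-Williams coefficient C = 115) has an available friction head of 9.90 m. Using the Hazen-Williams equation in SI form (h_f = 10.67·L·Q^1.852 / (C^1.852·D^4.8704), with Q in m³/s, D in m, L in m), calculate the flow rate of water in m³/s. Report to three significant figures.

Rearranging: Q = [h_f·C^1.852·D^4.8704 / (10.67·L)]^(1/1.852)
Q = [9.90·115^1.852·0.0726^4.8704 / (10.67·2070)]^0.540 = 0.001808 m³/s

Q ≈ 0.00181 m³/s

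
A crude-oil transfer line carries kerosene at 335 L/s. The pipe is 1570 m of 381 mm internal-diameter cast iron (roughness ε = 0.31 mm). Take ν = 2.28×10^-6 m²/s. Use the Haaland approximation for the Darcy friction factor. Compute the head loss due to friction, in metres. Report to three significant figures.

V = 4Q/(πD²) = 4·0.335/(π·0.381²) = 2.938 m/s
Re = VD/ν = 2.938·0.381/2.28×10^-6 = 4.91×10^5 → turbulent
ε/D = 0.31/381 = 8.14×10^-4
Haaland: f = 0.01934
h_f = f(L/D)V²/(2g) = 0.01934·(1570/0.381)·2.938²/(2·9.81) = 35.07 m

h_f ≈ 35.1 m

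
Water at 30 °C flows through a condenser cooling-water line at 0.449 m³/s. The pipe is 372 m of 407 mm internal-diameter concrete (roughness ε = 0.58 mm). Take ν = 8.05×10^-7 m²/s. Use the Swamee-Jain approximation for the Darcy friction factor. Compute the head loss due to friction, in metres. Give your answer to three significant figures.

h_f ≈ 12.0 m

V = 4Q/(πD²) = 4·0.449/(π·0.407²) = 3.451 m/s
Re = VD/ν = 3.451·0.407/8.05×10^-7 = 1.74×10^6 → turbulent
ε/D = 0.58/407 = 0.00143
Swamee-Jain: f = 0.02164
h_f = f(L/D)V²/(2g) = 0.02164·(372/0.407)·3.451²/(2·9.81) = 12.01 m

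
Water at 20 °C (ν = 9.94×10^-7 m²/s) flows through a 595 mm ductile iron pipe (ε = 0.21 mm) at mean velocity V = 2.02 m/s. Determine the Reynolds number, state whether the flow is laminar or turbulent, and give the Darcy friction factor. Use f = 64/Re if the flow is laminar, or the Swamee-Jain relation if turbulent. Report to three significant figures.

Re = VD/ν = 2.020·0.595/9.94×10^-7 = 1.21×10^6
Re > 4000 → turbulent; ε/D = 3.53×10^-4
Swamee-Jain: f = 0.01610

Re ≈ 1.21×10^6; turbulent; f ≈ 0.0161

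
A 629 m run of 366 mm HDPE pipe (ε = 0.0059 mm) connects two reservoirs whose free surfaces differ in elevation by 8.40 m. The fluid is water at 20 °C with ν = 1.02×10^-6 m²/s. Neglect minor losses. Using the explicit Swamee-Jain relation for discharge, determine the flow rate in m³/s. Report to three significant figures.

Q ≈ 0.298 m³/s

Swamee-Jain (Type II): Q = -0.965·√(gD⁵h_f/L)·ln[ε/(3.7D) + √(3.17ν²L/(gD³h_f))]
√(gD⁵h_f/L) = √(9.81·0.366⁵·8.40/629) = 0.02933
ε/(3.7D) = 4.36×10^-6; √(3.17ν²L/(gD³h_f)) = 2.27×10^-5
Q = -0.965·0.02933·ln(2.702×10^-5) = 0.2978 m³/s
Check: V = 2.83 m/s, Re = 1.02×10^6, f = 0.01197, h_f = 8.40 m ≈ 8.40 m ✓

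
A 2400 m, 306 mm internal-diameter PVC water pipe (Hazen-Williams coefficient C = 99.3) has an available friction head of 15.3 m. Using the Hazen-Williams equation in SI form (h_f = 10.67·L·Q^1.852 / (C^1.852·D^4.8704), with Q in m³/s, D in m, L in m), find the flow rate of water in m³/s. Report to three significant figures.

Rearranging: Q = [h_f·C^1.852·D^4.8704 / (10.67·L)]^(1/1.852)
Q = [15.3·99.3^1.852·0.306^4.8704 / (10.67·2400)]^0.540 = 0.08014 m³/s

Q ≈ 0.0801 m³/s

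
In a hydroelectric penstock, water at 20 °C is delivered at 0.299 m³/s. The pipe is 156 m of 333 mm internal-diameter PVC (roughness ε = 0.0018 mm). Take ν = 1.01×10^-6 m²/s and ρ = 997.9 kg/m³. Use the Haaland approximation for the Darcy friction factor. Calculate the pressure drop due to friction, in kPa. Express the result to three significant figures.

V = 4Q/(πD²) = 4·0.299/(π·0.333²) = 3.433 m/s
Re = VD/ν = 3.433·0.333/1.01×10^-6 = 1.13×10^6 → turbulent
ε/D = 0.0018/333 = 5.41×10^-6
Haaland: f = 0.01145
h_f = f(L/D)V²/(2g) = 0.01145·(156/0.333)·3.433²/(2·9.81) = 3.222 m
Δp = ρg·h_f = 997.9·9.81·3.222 = 31.55 kPa

Δp ≈ 31.5 kPa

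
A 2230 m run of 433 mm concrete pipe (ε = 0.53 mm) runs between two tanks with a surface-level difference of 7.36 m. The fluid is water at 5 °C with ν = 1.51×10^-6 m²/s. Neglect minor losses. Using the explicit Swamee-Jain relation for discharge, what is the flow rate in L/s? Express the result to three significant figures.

Q ≈ 169 L/s

Swamee-Jain (Type II): Q = -0.965·√(gD⁵h_f/L)·ln[ε/(3.7D) + √(3.17ν²L/(gD³h_f))]
√(gD⁵h_f/L) = √(9.81·0.433⁵·7.36/2230) = 0.02220
ε/(3.7D) = 3.31×10^-4; √(3.17ν²L/(gD³h_f)) = 5.24×10^-5
Q = -0.965·0.02220·ln(3.833×10^-4) = 0.1685 m³/s
Check: V = 1.14 m/s, Re = 3.28×10^5, f = 0.02156, h_f = 7.41 m ≈ 7.36 m ✓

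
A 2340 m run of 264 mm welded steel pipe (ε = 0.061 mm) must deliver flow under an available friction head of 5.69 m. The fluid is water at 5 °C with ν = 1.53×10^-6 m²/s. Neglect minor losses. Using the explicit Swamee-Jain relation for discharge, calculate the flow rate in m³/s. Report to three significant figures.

Swamee-Jain (Type II): Q = -0.965·√(gD⁵h_f/L)·ln[ε/(3.7D) + √(3.17ν²L/(gD³h_f))]
√(gD⁵h_f/L) = √(9.81·0.264⁵·5.69/2340) = 0.005531
ε/(3.7D) = 6.24×10^-5; √(3.17ν²L/(gD³h_f)) = 1.30×10^-4
Q = -0.965·0.005531·ln(1.925×10^-4) = 0.04566 m³/s
Check: V = 0.834 m/s, Re = 1.44×10^5, f = 0.01812, h_f = 5.70 m ≈ 5.69 m ✓

Q ≈ 0.0457 m³/s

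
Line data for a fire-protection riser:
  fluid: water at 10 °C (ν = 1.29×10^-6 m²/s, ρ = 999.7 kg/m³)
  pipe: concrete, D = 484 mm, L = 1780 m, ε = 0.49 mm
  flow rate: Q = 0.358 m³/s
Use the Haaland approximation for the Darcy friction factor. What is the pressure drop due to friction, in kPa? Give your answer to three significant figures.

V = 4Q/(πD²) = 4·0.358/(π·0.484²) = 1.946 m/s
Re = VD/ν = 1.946·0.484/1.29×10^-6 = 7.30×10^5 → turbulent
ε/D = 0.49/484 = 0.00101
Haaland: f = 0.02009
h_f = f(L/D)V²/(2g) = 0.02009·(1780/0.484)·1.946²/(2·9.81) = 14.26 m
Δp = ρg·h_f = 999.7·9.81·14.26 = 139.9 kPa

Δp ≈ 140 kPa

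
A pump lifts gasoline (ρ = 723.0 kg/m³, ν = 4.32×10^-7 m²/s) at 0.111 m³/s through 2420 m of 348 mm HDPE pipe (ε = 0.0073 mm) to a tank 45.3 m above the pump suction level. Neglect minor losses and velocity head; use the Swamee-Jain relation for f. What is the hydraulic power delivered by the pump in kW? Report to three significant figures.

P_hyd ≈ 40.3 kW

V = 4Q/(πD²) = 1.167 m/s; Re = 9.40×10^5; ε/D = 2.10×10^-5; f = 0.01221
h_f = f(L/D)V²/2g = 5.893 m
Total head H = z + h_f = 45.3 + 5.893 = 51.19 m
P_hyd = ρgQH = 723.0·9.81·0.111·51.19 = 40.30 kW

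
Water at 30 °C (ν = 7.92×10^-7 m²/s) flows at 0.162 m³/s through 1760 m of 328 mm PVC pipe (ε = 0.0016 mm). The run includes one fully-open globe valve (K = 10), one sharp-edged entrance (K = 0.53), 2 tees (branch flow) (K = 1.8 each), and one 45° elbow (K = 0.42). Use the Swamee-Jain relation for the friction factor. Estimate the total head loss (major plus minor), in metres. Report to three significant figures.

H_L ≈ 15.0 m

V = 4Q/(πD²) = 1.917 m/s; V²/2g = 0.1874 m
Re = 7.94×10^5, ε/D = 4.88×10^-6 → f = 0.01218 (Swamee-Jain)
Major: h_f = f(L/D)·V²/2g = 0.01218·5366·0.1874 = 12.24 m
Minor: ΣK = 14.6; h_m = ΣK·V²/2g = 2.726 m
Total H_L = 12.24 + 2.726 = 14.97 m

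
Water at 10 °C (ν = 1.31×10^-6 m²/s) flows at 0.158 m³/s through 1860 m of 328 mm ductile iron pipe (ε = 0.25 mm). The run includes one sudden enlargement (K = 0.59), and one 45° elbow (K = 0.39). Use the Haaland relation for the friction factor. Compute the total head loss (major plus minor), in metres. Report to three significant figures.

V = 4Q/(πD²) = 1.870 m/s; V²/2g = 0.1782 m
Re = 4.68×10^5, ε/D = 7.62×10^-4 → f = 0.01911 (Haaland)
Major: h_f = f(L/D)·V²/2g = 0.01911·5671·0.1782 = 19.31 m
Minor: ΣK = 0.980; h_m = ΣK·V²/2g = 0.1746 m
Total H_L = 19.31 + 0.1746 = 19.49 m

H_L ≈ 19.5 m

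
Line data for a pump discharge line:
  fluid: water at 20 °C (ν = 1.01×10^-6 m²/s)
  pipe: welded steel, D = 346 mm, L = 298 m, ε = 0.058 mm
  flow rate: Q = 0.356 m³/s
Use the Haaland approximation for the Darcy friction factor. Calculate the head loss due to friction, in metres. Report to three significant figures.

h_f ≈ 8.83 m

V = 4Q/(πD²) = 4·0.356/(π·0.346²) = 3.786 m/s
Re = VD/ν = 3.786·0.346/1.01×10^-6 = 1.30×10^6 → turbulent
ε/D = 0.058/346 = 1.68×10^-4
Haaland: f = 0.01403
h_f = f(L/D)V²/(2g) = 0.01403·(298/0.346)·3.786²/(2·9.81) = 8.828 m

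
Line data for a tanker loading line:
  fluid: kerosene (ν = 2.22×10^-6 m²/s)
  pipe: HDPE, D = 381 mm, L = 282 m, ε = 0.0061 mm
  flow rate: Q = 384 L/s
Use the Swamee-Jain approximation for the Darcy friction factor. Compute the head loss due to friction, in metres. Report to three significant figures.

V = 4Q/(πD²) = 4·0.384/(π·0.381²) = 3.368 m/s
Re = VD/ν = 3.368·0.381/2.22×10^-6 = 5.78×10^5 → turbulent
ε/D = 0.0061/381 = 1.60×10^-5
Swamee-Jain: f = 0.01304
h_f = f(L/D)V²/(2g) = 0.01304·(282/0.381)·3.368²/(2·9.81) = 5.579 m

h_f ≈ 5.58 m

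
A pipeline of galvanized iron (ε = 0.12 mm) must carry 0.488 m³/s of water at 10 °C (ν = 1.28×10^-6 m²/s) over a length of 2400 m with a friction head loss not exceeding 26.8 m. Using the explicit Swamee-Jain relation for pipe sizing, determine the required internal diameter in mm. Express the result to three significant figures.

D ≈ 492 mm

Swamee-Jain (Type III): D = 0.66·[ε^1.25·(LQ²/(gh_f))^4.75 + ν·Q^9.4·(L/(gh_f))^5.2]^0.04
LQ²/(gh_f) = 2.174; L/(gh_f) = 9.129
Term 1 = ε^1.25·(…)^4.75 = 5.02×10^-4; Term 2 = ν·Q^9.4·(…)^5.2 = 1.49×10^-4
D = 0.66·(5.02×10^-4 + 1.49×10^-4)^0.04 = 0.4921 m = 492 mm
Check: V = 2.57 m/s, Re = 9.86×10^5, f = 0.01524, h_f = 24.9 m ≈ 26.8 m ✓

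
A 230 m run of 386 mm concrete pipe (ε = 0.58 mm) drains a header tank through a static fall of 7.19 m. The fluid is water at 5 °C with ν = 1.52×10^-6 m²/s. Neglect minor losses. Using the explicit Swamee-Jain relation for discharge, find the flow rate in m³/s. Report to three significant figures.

Swamee-Jain (Type II): Q = -0.965·√(gD⁵h_f/L)·ln[ε/(3.7D) + √(3.17ν²L/(gD³h_f))]
√(gD⁵h_f/L) = √(9.81·0.386⁵·7.19/230) = 0.05126
ε/(3.7D) = 4.06×10^-4; √(3.17ν²L/(gD³h_f)) = 2.04×10^-5
Q = -0.965·0.05126·ln(4.265×10^-4) = 0.3839 m³/s
Check: V = 3.28 m/s, Re = 8.33×10^5, f = 0.02210, h_f = 7.22 m ≈ 7.19 m ✓

Q ≈ 0.384 m³/s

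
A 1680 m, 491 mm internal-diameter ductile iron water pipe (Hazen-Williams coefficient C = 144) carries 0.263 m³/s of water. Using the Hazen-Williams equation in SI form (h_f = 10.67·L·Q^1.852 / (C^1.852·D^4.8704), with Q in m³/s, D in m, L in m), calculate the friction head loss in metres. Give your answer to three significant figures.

h_f ≈ 4.86 m

h_f = 10.67·1680·0.263^1.852 / (144^1.852·0.491^4.8704) = 4.858 m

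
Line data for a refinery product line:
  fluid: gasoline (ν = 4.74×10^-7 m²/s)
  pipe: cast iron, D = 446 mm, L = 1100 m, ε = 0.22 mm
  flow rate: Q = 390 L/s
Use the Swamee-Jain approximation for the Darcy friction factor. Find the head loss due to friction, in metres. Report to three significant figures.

h_f ≈ 13.3 m

V = 4Q/(πD²) = 4·0.390/(π·0.446²) = 2.496 m/s
Re = VD/ν = 2.496·0.446/4.74×10^-7 = 2.35×10^6 → turbulent
ε/D = 0.22/446 = 4.93×10^-4
Swamee-Jain: f = 0.01694
h_f = f(L/D)V²/(2g) = 0.01694·(1100/0.446)·2.496²/(2·9.81) = 13.27 m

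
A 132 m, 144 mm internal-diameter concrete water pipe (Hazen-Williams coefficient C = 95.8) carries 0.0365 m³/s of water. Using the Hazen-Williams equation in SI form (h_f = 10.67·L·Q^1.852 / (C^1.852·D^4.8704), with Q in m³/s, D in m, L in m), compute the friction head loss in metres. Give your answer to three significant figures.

h_f = 10.67·132·0.0365^1.852 / (95.8^1.852·0.144^4.8704) = 8.236 m

h_f ≈ 8.24 m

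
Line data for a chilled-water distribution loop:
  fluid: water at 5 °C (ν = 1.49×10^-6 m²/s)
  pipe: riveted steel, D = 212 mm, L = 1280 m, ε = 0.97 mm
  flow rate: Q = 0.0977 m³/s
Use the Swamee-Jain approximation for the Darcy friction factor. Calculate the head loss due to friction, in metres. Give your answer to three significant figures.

h_f ≈ 70.6 m

V = 4Q/(πD²) = 4·0.0977/(π·0.212²) = 2.768 m/s
Re = VD/ν = 2.768·0.212/1.49×10^-6 = 3.94×10^5 → turbulent
ε/D = 0.97/212 = 0.00458
Swamee-Jain: f = 0.02994
h_f = f(L/D)V²/(2g) = 0.02994·(1280/0.212)·2.768²/(2·9.81) = 70.58 m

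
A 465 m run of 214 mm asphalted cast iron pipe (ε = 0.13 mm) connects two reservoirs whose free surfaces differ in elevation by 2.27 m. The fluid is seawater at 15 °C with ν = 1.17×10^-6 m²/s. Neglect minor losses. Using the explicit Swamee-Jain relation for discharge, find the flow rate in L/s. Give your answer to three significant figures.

Swamee-Jain (Type II): Q = -0.965·√(gD⁵h_f/L)·ln[ε/(3.7D) + √(3.17ν²L/(gD³h_f))]
√(gD⁵h_f/L) = √(9.81·0.214⁵·2.27/465) = 0.004636
ε/(3.7D) = 1.64×10^-4; √(3.17ν²L/(gD³h_f)) = 9.62×10^-5
Q = -0.965·0.004636·ln(2.603×10^-4) = 0.03693 m³/s
Check: V = 1.03 m/s, Re = 1.88×10^5, f = 0.01958, h_f = 2.29 m ≈ 2.27 m ✓

Q ≈ 36.9 L/s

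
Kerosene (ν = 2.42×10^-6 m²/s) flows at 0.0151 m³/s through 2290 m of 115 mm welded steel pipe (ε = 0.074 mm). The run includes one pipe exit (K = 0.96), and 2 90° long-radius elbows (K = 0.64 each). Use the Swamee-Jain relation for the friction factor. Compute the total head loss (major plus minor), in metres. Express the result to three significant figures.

H_L ≈ 47.5 m

V = 4Q/(πD²) = 1.454 m/s; V²/2g = 0.1077 m
Re = 6.91×10^4, ε/D = 6.43×10^-4 → f = 0.02202 (Swamee-Jain)
Major: h_f = f(L/D)·V²/2g = 0.02202·19913·0.1077 = 47.23 m
Minor: ΣK = 2.24; h_m = ΣK·V²/2g = 0.2413 m
Total H_L = 47.23 + 0.2413 = 47.47 m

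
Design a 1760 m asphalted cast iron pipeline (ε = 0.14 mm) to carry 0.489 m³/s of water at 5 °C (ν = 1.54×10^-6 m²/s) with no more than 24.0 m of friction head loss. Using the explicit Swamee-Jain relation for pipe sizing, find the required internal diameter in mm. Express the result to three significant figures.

Swamee-Jain (Type III): D = 0.66·[ε^1.25·(LQ²/(gh_f))^4.75 + ν·Q^9.4·(L/(gh_f))^5.2]^0.04
LQ²/(gh_f) = 1.788; L/(gh_f) = 7.475
Term 1 = ε^1.25·(…)^4.75 = 2.40×10^-4; Term 2 = ν·Q^9.4·(…)^5.2 = 6.46×10^-5
D = 0.66·(2.40×10^-4 + 6.46×10^-5)^0.04 = 0.4774 m = 477 mm
Check: V = 2.73 m/s, Re = 8.47×10^5, f = 0.01582, h_f = 22.2 m ≈ 24.0 m ✓

D ≈ 477 mm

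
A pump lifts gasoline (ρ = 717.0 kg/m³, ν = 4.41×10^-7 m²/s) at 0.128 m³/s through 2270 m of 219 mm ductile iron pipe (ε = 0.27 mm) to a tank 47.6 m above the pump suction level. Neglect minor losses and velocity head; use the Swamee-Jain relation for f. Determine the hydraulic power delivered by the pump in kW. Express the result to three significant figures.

V = 4Q/(πD²) = 3.398 m/s; Re = 1.69×10^6; ε/D = 0.00123; f = 0.02089
h_f = f(L/D)V²/2g = 127.5 m
Total head H = z + h_f = 47.6 + 127.5 = 175.1 m
P_hyd = ρgQH = 717.0·9.81·0.128·175.1 = 157.6 kW

P_hyd ≈ 158 kW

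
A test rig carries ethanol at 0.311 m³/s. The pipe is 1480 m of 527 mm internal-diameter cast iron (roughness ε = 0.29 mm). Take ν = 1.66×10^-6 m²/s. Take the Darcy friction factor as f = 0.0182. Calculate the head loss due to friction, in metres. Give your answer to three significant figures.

V = 4Q/(πD²) = 4·0.311/(π·0.527²) = 1.426 m/s
h_f = f(L/D)V²/(2g) = 0.01820·(1480/0.527)·1.426²/(2·9.81) = 5.296 m

h_f ≈ 5.30 m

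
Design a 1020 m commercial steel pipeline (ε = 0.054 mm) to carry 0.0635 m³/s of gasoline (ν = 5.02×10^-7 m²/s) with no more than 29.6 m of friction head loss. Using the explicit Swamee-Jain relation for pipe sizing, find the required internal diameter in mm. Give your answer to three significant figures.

Swamee-Jain (Type III): D = 0.66·[ε^1.25·(LQ²/(gh_f))^4.75 + ν·Q^9.4·(L/(gh_f))^5.2]^0.04
LQ²/(gh_f) = 0.01416; L/(gh_f) = 3.513
Term 1 = ε^1.25·(…)^4.75 = 7.65×10^-15; Term 2 = ν·Q^9.4·(…)^5.2 = 1.92×10^-15
D = 0.66·(7.65×10^-15 + 1.92×10^-15)^0.04 = 0.1815 m = 181 mm
Check: V = 2.46 m/s, Re = 8.88×10^5, f = 0.01582, h_f = 27.3 m ≈ 29.6 m ✓

D ≈ 181 mm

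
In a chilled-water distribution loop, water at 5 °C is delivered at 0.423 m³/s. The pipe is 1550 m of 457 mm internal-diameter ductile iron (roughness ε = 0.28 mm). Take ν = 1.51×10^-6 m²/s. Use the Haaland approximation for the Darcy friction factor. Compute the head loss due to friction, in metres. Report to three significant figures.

V = 4Q/(πD²) = 4·0.423/(π·0.457²) = 2.579 m/s
Re = VD/ν = 2.579·0.457/1.51×10^-6 = 7.80×10^5 → turbulent
ε/D = 0.28/457 = 6.13×10^-4
Haaland: f = 0.01800
h_f = f(L/D)V²/(2g) = 0.01800·(1550/0.457)·2.579²/(2·9.81) = 20.70 m

h_f ≈ 20.7 m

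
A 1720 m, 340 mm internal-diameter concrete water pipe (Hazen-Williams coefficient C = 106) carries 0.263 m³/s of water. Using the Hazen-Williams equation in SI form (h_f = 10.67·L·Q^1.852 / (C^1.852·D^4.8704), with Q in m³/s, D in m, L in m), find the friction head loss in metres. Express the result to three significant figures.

h_f = 10.67·1720·0.263^1.852 / (106^1.852·0.340^4.8704) = 52.54 m

h_f ≈ 52.5 m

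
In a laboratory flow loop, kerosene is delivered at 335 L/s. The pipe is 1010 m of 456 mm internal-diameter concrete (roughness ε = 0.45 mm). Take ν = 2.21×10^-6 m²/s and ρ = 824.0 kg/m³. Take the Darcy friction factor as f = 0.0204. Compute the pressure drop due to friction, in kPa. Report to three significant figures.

V = 4Q/(πD²) = 4·0.335/(π·0.456²) = 2.051 m/s
h_f = f(L/D)V²/(2g) = 0.02040·(1010/0.456)·2.051²/(2·9.81) = 9.690 m
Δp = ρg·h_f = 824.0·9.81·9.690 = 78.33 kPa

Δp ≈ 78.3 kPa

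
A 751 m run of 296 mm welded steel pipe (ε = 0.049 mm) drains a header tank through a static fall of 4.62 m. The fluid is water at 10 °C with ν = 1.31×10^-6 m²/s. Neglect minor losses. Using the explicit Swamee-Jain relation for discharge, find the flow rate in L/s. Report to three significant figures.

Q ≈ 104 L/s

Swamee-Jain (Type II): Q = -0.965·√(gD⁵h_f/L)·ln[ε/(3.7D) + √(3.17ν²L/(gD³h_f))]
√(gD⁵h_f/L) = √(9.81·0.296⁵·4.62/751) = 0.01171
ε/(3.7D) = 4.47×10^-5; √(3.17ν²L/(gD³h_f)) = 5.90×10^-5
Q = -0.965·0.01171·ln(1.037×10^-4) = 0.1037 m³/s
Check: V = 1.51 m/s, Re = 3.40×10^5, f = 0.01579, h_f = 4.64 m ≈ 4.62 m ✓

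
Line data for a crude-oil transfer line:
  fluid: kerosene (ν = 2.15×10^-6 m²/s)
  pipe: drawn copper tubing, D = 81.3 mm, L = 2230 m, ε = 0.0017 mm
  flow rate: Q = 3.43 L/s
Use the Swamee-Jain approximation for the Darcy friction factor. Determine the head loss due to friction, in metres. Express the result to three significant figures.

h_f ≈ 14.9 m

V = 4Q/(πD²) = 4·0.00343/(π·0.0813²) = 0.6607 m/s
Re = VD/ν = 0.6607·0.0813/2.15×10^-6 = 2.50×10^4 → turbulent
ε/D = 0.0017/81.3 = 2.09×10^-5
Swamee-Jain: f = 0.02449
h_f = f(L/D)V²/(2g) = 0.02449·(2230/0.0813)·0.6607²/(2·9.81) = 14.95 m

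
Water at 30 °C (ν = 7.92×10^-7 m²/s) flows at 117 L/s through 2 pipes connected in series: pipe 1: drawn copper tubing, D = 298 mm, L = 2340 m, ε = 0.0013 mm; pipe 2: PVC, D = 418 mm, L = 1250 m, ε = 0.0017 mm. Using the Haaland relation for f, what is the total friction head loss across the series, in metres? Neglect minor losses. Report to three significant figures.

Pipe 1: V = 1.678 m/s, Re = 6.31×10^5, ε/D = 4.36×10^-6, f = 0.01259, h_1 = f(L/D)V²/2g = 14.18 m
Pipe 2: V = 0.8526 m/s, Re = 4.50×10^5, ε/D = 4.07×10^-6, f = 0.01335, h_2 = f(L/D)V²/2g = 1.480 m
Series → Q common, losses add: H = Σh = 15.66 m

H ≈ 15.7 m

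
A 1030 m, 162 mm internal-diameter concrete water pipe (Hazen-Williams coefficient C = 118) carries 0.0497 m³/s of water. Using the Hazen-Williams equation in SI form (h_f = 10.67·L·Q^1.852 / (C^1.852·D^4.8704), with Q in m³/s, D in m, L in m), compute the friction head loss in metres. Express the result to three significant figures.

h_f = 10.67·1030·0.0497^1.852 / (118^1.852·0.162^4.8704) = 43.60 m

h_f ≈ 43.6 m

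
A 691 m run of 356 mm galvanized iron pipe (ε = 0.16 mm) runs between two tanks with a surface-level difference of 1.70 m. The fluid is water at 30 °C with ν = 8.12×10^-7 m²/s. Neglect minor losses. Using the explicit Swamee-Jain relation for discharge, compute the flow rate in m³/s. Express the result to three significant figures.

Swamee-Jain (Type II): Q = -0.965·√(gD⁵h_f/L)·ln[ε/(3.7D) + √(3.17ν²L/(gD³h_f))]
√(gD⁵h_f/L) = √(9.81·0.356⁵·1.70/691) = 0.01175
ε/(3.7D) = 1.21×10^-4; √(3.17ν²L/(gD³h_f)) = 4.38×10^-5
Q = -0.965·0.01175·ln(1.653×10^-4) = 0.09872 m³/s
Check: V = 0.992 m/s, Re = 4.35×10^5, f = 0.01759, h_f = 1.71 m ≈ 1.70 m ✓

Q ≈ 0.0987 m³/s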